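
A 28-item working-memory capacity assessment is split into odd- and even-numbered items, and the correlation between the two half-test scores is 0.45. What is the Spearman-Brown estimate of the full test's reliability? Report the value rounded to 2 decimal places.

0.62

Each half is half the length of the full test, so the full test is n = 2 times a half.
r_full = 2r_hh / (1 + r_hh) = 2 × 0.45 / (1 + 0.45)
       = 0.9000 / 1.4500 = 0.6207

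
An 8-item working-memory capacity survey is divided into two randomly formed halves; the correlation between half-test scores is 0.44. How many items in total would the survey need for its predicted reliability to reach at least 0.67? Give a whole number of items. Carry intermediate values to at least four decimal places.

Corrected full-test reliability: r_full = 2 × 0.44 / (1 + 0.44) ≈ 0.6111
n = r_tgt(1 − r_full) / [r_full(1 − r_tgt)] = 0.67 × 0.3889 / (0.6111 × 0.33) ≈ 1.2921
Items = 1.2921 × 8 ≈ 10.34 → 11

11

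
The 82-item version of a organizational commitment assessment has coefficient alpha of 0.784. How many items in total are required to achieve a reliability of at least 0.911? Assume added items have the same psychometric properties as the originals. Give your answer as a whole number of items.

232

Spearman-Brown solved for the length factor n:
n = r*(1 − r) / [ r (1 − r*) ]
n = 0.911(1 − 0.784) / [0.784(1 − 0.911)]
n = 0.196776 / 0.069776 ≈ 2.8201
Items needed = n × 82 = 2.8201 × 82 ≈ 231.25 → round up to 232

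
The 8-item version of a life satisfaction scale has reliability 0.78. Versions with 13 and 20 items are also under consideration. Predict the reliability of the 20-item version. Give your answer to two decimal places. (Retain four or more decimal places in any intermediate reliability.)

Only the ratio of lengths matters: n = 20/8 = 2.5000
r_{20} = n·r / (1 + (n − 1)·r) = 1.9500 / 2.1700 ≈ 0.8986

0.90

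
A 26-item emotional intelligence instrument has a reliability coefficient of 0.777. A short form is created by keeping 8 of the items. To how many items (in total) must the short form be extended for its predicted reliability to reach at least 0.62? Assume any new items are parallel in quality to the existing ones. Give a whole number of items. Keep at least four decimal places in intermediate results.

Short-form reliability: n = 8/26 = 0.3077; r_8 = n·r/(1+(n−1)r) ≈ 0.5174
Length factor from the short form to reach 0.62: n' = 0.62(1 − 0.5174) / [0.5174(1 − 0.62)] ≈ 1.5218
Total items = 1.5218 × 8 = 12.17, rounded up to 13.

13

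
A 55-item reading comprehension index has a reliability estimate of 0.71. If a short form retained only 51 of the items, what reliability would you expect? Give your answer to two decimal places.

Length ratio n = 51/55 = 0.9273
Apply the Spearman-Brown prophecy formula, r' = nr / [1 + (n − 1)r]:
r_new = 0.9273·0.71 / [1 + (0.9273 − 1)·0.71]
     = 0.6584 / 0.9484 = 0.6942

0.69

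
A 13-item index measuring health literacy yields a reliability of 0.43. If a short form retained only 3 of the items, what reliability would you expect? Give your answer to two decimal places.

0.15

The new length is 3/13 = 0.2308 times the old.
Spearman-Brown: r_new = n·r / (1 + (n − 1)·r)
r_new = 0.2308·0.43 / [1 + (0.2308 − 1)·0.43]
r_new = 0.0992 / 0.6692 ≈ 0.1482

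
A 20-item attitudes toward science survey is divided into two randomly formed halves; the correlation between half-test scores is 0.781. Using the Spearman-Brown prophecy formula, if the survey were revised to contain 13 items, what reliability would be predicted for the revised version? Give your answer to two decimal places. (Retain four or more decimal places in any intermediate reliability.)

Full-test reliability from the split-half r: r_full = 2(0.781)/(1 + 0.781) = 0.8770
Length factor from 20 to 13 items: n = 13/20 = 0.6500
r_new = n·r_full / (1 + (n − 1)·r_full) = 0.5701 / 0.6930 ≈ 0.8227

0.82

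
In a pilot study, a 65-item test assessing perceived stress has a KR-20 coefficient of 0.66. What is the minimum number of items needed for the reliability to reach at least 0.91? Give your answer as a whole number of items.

339

Rearranging the Spearman-Brown formula for n,
n = r_target (1 − r_old) / [ r_old (1 − r_target) ]
n = [0.91 × 0.34] / [0.66 × 0.09]
n = 0.3094 / 0.0594 ≈ 5.2088
Items needed = n × 65 = 5.2088 × 65 ≈ 338.57 → round up to 339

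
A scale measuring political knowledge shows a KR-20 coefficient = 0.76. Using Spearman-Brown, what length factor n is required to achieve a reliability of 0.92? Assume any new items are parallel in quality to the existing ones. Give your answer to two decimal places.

Invert Spearman-Brown to solve for n:
n = r_target (1 − r_old) / [ r_old (1 − r_target) ]
n = [0.92 × 0.24] / [0.76 × 0.08]
n = 0.2208 / 0.0608 ≈ 3.6316

3.63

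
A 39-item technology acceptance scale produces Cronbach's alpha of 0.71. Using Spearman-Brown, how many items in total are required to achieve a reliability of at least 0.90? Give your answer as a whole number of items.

144

n = 0.90 × (1 − 0.71) / [ 0.71 × (1 − 0.90) ]
n = 0.2610 / 0.0710 ≈ 3.6761
3.6761 × 39 = 143.37 → 144 items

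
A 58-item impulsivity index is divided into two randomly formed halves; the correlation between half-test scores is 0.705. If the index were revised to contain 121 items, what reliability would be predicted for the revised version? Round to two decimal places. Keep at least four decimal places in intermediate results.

First correct the split-half correlation to full-test reliability: r_full = 2 × 0.705 / (1 + 0.705) ≈ 0.8270
Length factor from 58 to 121 items: n = 121/58 = 2.0862
r_new = n·r_full / (1 + (n − 1)·r_full) = 1.7253 / 1.8983 ≈ 0.9089

0.91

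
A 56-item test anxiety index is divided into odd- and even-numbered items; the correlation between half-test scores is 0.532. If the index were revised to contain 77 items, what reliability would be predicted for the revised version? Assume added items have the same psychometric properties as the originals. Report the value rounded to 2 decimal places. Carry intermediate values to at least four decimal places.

Full-test reliability from the split-half r: r_full = 2(0.532)/(1 + 0.532) = 0.6945
Length factor from 56 to 77 items: n = 77/56 = 1.3750
r_new = n·r_full / (1 + (n − 1)·r_full) = 0.9549 / 1.2604 ≈ 0.7576

0.76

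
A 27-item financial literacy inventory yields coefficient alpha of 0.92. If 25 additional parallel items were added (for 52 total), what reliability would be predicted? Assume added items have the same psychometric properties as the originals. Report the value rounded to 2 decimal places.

0.96

The new length is 52/27 = 1.9259 times the old.
Spearman-Brown: r_new = n·r / (1 + (n − 1)·r)
r_new = 1.9259·0.92 / [1 + (1.9259 − 1)·0.92]
r_new = 1.7718 / 1.8518 ≈ 0.9568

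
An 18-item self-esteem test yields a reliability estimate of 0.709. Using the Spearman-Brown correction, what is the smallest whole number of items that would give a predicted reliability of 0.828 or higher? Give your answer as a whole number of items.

Spearman-Brown solved for the length factor n:
n = r*(1 − r) / [ r (1 − r*) ]
n = 0.828 × (1 − 0.709) / [ 0.709 × (1 − 0.828) ]
n = 0.240948 / 0.121948 ≈ 1.9758
Items needed = n × 18 = 1.9758 × 18 ≈ 35.56 → round up to 36

36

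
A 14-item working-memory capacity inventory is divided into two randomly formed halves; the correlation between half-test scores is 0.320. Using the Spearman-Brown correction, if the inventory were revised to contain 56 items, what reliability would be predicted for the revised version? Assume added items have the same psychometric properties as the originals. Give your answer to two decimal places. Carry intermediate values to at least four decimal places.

First correct the split-half correlation to full-test reliability: r_full = 2 × 0.320 / (1 + 0.320) ≈ 0.4848
Length factor from 14 to 56 items: n = 56/14 = 4.0000
r_new = n·r_full / (1 + (n − 1)·r_full) = 1.9392 / 2.4544 ≈ 0.7901

0.79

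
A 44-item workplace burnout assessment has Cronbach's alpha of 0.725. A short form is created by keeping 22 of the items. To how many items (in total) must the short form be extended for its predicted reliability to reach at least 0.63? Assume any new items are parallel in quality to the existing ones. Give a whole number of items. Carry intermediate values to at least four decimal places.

29

Short-form reliability: n = 22/44 = 0.5000; r_22 = n·r/(1+(n−1)r) ≈ 0.5686
Then solve for n' with r_old = 0.5686, r_target = 0.63: n' = 0.63(1 − 0.5686)/[0.5686(1 − 0.63)] = 1.2919
Total items = 1.2919 × 22 = 28.42, rounded up to 29.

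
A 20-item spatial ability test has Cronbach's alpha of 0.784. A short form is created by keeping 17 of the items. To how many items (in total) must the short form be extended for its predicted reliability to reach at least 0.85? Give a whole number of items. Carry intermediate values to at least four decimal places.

First, r for the 17-item form: n = 17/20 = 0.8500, so r_17 = 0.8500·0.784/(1 + (0.8500 − 1)·0.784) = 0.7552
Then solve for n' with r_old = 0.7552, r_target = 0.85: n' = 0.85(1 − 0.7552)/[0.7552(1 − 0.85)] = 1.8369
Total items = 1.8369 × 17 = 31.23, rounded up to 32.

32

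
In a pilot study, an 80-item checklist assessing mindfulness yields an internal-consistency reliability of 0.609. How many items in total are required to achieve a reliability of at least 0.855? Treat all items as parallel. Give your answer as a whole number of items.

n = 0.855(1 − 0.609) / [0.609(1 − 0.855)]
n = 0.334305 / 0.088305 ≈ 3.7858
So the test needs 3.7858 × 80 ≈ 302.86 items; rounding up, 303.

303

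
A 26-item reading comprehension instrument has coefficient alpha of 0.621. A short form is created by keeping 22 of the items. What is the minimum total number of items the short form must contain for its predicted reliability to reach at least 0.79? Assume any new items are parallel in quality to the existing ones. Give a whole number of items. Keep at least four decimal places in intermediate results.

Short-form reliability: n = 22/26 = 0.8462; r_22 = n·r/(1+(n−1)r) ≈ 0.5810
Length factor from the short form to reach 0.79: n' = 0.79(1 − 0.5810) / [0.5810(1 − 0.79)] ≈ 2.7130
Total items = 2.7130 × 22 = 59.69, rounded up to 60.

60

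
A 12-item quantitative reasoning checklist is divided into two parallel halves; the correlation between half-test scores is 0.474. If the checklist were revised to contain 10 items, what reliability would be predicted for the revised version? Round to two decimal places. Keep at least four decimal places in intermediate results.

0.60

Full-test reliability from the split-half r: r_full = 2(0.474)/(1 + 0.474) = 0.6431
Length factor from 12 to 10 items: n = 10/12 = 0.8333
r_new = n·r_full / (1 + (n − 1)·r_full) = 0.5359 / 0.8928 ≈ 0.6002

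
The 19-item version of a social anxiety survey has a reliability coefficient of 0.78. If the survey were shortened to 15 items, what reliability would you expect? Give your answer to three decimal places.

n = 15/19 = 0.7895
Apply the Spearman-Brown prophecy formula, r' = nr / [1 + (n − 1)r]:
r_new = (0.7895 × 0.78) / (1 + (0.7895 − 1) × 0.78)
     = 0.6158 / 0.8358 = 0.7368

0.737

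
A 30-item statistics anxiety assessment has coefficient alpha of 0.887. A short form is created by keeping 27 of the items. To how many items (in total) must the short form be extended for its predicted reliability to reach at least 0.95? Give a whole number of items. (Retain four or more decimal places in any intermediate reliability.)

73

First, r for the 27-item form: n = 27/30 = 0.9000, so r_27 = 0.9000·0.887/(1 + (0.9000 − 1)·0.887) = 0.8760
Length factor from the short form to reach 0.95: n' = 0.95(1 − 0.8760) / [0.8760(1 − 0.95)] ≈ 2.6895
Items = 2.6895 × 27 ≈ 72.62 → 73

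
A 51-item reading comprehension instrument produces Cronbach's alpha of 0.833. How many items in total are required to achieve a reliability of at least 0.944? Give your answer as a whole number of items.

173

n = 0.944(1 − 0.833) / [0.833(1 − 0.944)]
  = 0.157648 / 0.046648 = 3.3795
3.3795 × 51 = 172.35 → 173 items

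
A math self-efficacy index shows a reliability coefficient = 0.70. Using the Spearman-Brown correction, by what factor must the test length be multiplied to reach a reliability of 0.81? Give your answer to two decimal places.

Invert Spearman-Brown to solve for n:
n = r*(1 − r) / [ r (1 − r*) ]
n = 0.81(1 − 0.70) / [0.70(1 − 0.81)]
  = 0.2430 / 0.1330 = 1.8271

1.83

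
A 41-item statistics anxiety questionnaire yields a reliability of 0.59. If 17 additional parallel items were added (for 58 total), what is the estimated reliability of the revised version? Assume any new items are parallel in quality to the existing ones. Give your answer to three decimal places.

0.671

Length ratio n = 58/41 = 1.4146
r_new = (1.4146 × 0.59) / (1 + (1.4146 − 1) × 0.59)
r_new = 0.8346 / 1.2446 ≈ 0.6706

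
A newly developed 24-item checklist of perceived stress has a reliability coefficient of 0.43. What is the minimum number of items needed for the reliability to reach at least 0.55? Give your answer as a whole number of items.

Invert Spearman-Brown to solve for n:
n = r_target (1 − r_old) / [ r_old (1 − r_target) ]
n = [0.55 × 0.57] / [0.43 × 0.45]
n = 0.3135 / 0.1935 ≈ 1.6202
Items needed = n × 24 = 1.6202 × 24 ≈ 38.88 → round up to 39

39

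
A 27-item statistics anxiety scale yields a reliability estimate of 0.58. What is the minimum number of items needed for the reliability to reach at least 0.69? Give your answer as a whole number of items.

Rearranging the Spearman-Brown formula for n,
n = r*(1 − r) / [ r (1 − r*) ]
n = 0.69(1 − 0.58) / [0.58(1 − 0.69)]
n = 0.2898 / 0.1798 ≈ 1.6118
1.6118 × 27 = 43.52 → 44 items

44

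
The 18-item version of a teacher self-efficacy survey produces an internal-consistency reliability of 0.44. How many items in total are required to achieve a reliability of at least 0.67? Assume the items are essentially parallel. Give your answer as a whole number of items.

Invert Spearman-Brown to solve for n:
n = r_target (1 − r_old) / [ r_old (1 − r_target) ]
n = [0.67 × 0.56] / [0.44 × 0.33]
n = 0.3752 / 0.1452 ≈ 2.5840
Items needed = n × 18 = 2.5840 × 18 ≈ 46.51 → round up to 47

47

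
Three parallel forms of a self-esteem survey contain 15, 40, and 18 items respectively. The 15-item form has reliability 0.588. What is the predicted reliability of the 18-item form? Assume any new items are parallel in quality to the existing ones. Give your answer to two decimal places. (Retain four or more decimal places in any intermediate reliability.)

The 40-item form is not needed; work directly from the 15-item form with n = 18/15 = 1.2000.
r_{18} = n·r / (1 + (n − 1)·r) = 0.7056 / 1.1176 ≈ 0.6314

0.63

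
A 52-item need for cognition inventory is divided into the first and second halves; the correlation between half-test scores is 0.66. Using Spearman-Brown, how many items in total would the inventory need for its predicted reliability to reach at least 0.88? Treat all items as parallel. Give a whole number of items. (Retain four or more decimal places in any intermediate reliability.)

Corrected full-test reliability: r_full = 2 × 0.66 / (1 + 0.66) ≈ 0.7952
n = r_tgt(1 − r_full) / [r_full(1 − r_tgt)] = 0.88 × 0.2048 / (0.7952 × 0.12) ≈ 1.8887
Required items = 1.8887 × 52 = 98.21, so 99 items.

99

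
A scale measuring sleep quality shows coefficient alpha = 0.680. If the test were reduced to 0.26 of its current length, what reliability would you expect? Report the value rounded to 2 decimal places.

0.36

r_new = (0.26 × 0.680) / (1 + (0.26 − 1) × 0.680)
     = 0.1768 / 0.4968 = 0.3559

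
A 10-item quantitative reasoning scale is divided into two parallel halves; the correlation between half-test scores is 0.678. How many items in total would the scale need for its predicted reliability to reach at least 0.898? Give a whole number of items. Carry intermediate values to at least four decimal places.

21

Corrected full-test reliability: r_full = 2 × 0.678 / (1 + 0.678) ≈ 0.8081
Solve Spearman-Brown for n: n = 0.898(1 − 0.8081) / [0.8081(1 − 0.898)] = 2.0907
Items = 2.0907 × 10 ≈ 20.91 → 21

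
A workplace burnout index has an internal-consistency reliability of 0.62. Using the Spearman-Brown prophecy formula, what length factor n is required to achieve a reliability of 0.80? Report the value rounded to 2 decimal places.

Rearranging the Spearman-Brown formula for n,
n = r_target (1 − r_old) / [ r_old (1 − r_target) ]
n = 0.80 × (1 − 0.62) / [ 0.62 × (1 − 0.80) ]
  = 0.3040 / 0.1240 = 2.4516

2.45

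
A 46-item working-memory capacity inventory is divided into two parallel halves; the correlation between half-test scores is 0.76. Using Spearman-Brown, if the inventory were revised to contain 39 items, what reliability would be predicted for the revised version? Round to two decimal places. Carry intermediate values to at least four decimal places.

Full-test reliability from the split-half r: r_full = 2(0.76)/(1 + 0.76) = 0.8636
Length factor from 46 to 39 items: n = 39/46 = 0.8478
r_new = n·r_full / (1 + (n − 1)·r_full) = 0.7322 / 0.8686 ≈ 0.8430

0.84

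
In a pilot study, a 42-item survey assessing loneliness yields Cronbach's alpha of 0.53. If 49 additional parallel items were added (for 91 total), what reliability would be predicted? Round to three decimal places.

0.710

Length ratio n = 91/42 = 2.1667
By Spearman-Brown, r_new = n r / (1 + (n − 1) r).
r_new = (2.1667 × 0.53) / (1 + (2.1667 − 1) × 0.53)
     = 1.1484 / 1.6184 = 0.7096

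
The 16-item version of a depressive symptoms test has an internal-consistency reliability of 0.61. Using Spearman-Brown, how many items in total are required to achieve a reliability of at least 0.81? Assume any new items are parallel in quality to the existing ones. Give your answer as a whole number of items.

44

n = 0.81(1 − 0.61) / [0.61(1 − 0.81)]
n = 0.3159 / 0.1159 ≈ 2.7256
2.7256 × 16 = 43.61 → 44 items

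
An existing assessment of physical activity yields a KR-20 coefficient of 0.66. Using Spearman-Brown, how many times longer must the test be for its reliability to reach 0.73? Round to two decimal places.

1.39

Spearman-Brown solved for the length factor n:
n = r*(1 − r) / [ r (1 − r*) ]
n = [0.73 × 0.34] / [0.66 × 0.27]
  = 0.2482 / 0.1782 = 1.3928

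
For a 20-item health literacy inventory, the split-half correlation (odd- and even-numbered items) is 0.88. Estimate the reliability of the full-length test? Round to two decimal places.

r_full = 2(0.88) / (1 + 0.88)
       = 1.7600 / 1.8800 = 0.9362

0.94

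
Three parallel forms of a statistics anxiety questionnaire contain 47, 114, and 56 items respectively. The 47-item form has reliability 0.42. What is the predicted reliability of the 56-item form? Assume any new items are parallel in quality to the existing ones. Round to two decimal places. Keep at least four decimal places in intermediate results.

Only the ratio of lengths matters: n = 56/47 = 1.1915
r_{56} = n·r / (1 + (n − 1)·r) = 0.5004 / 1.0804 ≈ 0.4632

0.46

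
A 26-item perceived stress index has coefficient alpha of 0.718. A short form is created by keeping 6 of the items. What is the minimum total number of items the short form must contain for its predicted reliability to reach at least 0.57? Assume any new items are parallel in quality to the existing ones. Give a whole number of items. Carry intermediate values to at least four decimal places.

Short-form reliability: n = 6/26 = 0.2308; r_6 = n·r/(1+(n−1)r) ≈ 0.3701
Length factor from the short form to reach 0.57: n' = 0.57(1 − 0.3701) / [0.3701(1 − 0.57)] ≈ 2.2561
Total items = 2.2561 × 6 = 13.54, rounded up to 14.

14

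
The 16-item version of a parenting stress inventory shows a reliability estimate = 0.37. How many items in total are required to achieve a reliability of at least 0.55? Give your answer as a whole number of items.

Rearranging the Spearman-Brown formula for n,
n = r*(1 − r) / [ r (1 − r*) ]
n = 0.55 × (1 − 0.37) / [ 0.37 × (1 − 0.55) ]
n = 0.3465 / 0.1665 ≈ 2.0811
Items needed = n × 16 = 2.0811 × 16 ≈ 33.30 → round up to 34

34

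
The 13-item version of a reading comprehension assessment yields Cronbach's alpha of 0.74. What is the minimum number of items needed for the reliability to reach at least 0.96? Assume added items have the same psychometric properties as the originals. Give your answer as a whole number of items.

110

Invert Spearman-Brown to solve for n:
n = r*(1 − r) / [ r (1 − r*) ]
n = 0.96 × (1 − 0.74) / [ 0.74 × (1 − 0.96) ]
n = 0.2496 / 0.0296 ≈ 8.4324
So the test needs 8.4324 × 13 ≈ 109.62 items; rounding up, 110.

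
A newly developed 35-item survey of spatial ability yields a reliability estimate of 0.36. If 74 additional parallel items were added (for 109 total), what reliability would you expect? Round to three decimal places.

0.637

The new length is 109/35 = 3.1143 times the old.
r_new = (3.1143 × 0.36) / (1 + (3.1143 − 1) × 0.36)
     = 1.1211 / 1.7611 = 0.6366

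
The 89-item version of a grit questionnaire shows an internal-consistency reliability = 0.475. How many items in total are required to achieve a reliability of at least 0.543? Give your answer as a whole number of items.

117

Rearranging the Spearman-Brown formula for n,
n = r_target (1 − r_old) / [ r_old (1 − r_target) ]
n = 0.543 × (1 − 0.475) / [ 0.475 × (1 − 0.543) ]
n = 0.285075 / 0.217075 ≈ 1.3133
Items needed = n × 89 = 1.3133 × 89 ≈ 116.88 → round up to 117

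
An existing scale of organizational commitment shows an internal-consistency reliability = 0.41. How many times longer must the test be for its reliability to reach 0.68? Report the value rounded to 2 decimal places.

Invert Spearman-Brown to solve for n:
n = r_target (1 − r_old) / [ r_old (1 − r_target) ]
n = 0.68 × (1 − 0.41) / [ 0.41 × (1 − 0.68) ]
  = 0.4012 / 0.1312 = 3.0579

3.06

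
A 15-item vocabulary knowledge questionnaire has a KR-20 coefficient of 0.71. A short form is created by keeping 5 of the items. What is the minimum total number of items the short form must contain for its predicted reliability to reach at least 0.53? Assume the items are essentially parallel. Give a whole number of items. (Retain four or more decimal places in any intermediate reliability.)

7

Short-form reliability: n = 5/15 = 0.3333; r_5 = n·r/(1+(n−1)r) ≈ 0.4493
Length factor from the short form to reach 0.53: n' = 0.53(1 − 0.4493) / [0.4493(1 − 0.53)] ≈ 1.3822
Total items = 1.3822 × 5 = 6.91, rounded up to 7.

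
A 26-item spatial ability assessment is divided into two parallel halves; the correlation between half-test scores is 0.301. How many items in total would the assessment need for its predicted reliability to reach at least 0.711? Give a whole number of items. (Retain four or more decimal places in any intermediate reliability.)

75

Corrected full-test reliability: r_full = 2 × 0.301 / (1 + 0.301) ≈ 0.4627
n = r_tgt(1 − r_full) / [r_full(1 − r_tgt)] = 0.711 × 0.5373 / (0.4627 × 0.289) ≈ 2.8569
Items = 2.8569 × 26 ≈ 74.28 → 75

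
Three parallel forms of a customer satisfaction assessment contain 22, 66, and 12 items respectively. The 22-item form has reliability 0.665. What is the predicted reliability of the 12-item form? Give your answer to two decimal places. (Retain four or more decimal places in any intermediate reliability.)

0.52

The 66-item form is not needed; work directly from the 22-item form with n = 12/22 = 0.5455.
r_{12} = n·r / (1 + (n − 1)·r) = 0.3628 / 0.6978 ≈ 0.5199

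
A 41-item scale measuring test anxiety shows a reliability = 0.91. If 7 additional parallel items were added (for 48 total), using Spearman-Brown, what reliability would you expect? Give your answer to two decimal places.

0.92

n = 48/41 = 1.1707
r_new = (1.1707 × 0.91) / (1 + (1.1707 − 1) × 0.91)
r_new = 1.0653 / 1.1553 ≈ 0.9221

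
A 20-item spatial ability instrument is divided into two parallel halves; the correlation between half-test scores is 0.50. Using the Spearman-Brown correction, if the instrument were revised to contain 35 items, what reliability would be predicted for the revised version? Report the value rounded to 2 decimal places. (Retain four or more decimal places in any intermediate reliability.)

0.78

Spearman-Brown correction (n = 2): r_full = 2·0.50/(1 + 0.50) = 0.6667
Then adjust to 35 items: n = 35/20 = 1.7500
r_new = n·r_full / (1 + (n − 1)·r_full) = 1.1667 / 1.5000 ≈ 0.7778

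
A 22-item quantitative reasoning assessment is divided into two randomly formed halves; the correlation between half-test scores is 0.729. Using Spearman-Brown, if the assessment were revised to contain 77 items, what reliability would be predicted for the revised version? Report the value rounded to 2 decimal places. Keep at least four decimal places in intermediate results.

Full-test reliability from the split-half r: r_full = 2(0.729)/(1 + 0.729) = 0.8433
Length factor from 22 to 77 items: n = 77/22 = 3.5000
r_new = n·r_full / (1 + (n − 1)·r_full) = 2.9516 / 3.1082 ≈ 0.9496

0.95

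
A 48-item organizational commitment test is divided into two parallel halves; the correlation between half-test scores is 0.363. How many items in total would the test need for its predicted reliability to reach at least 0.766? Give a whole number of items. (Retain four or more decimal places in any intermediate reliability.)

138

Corrected full-test reliability: r_full = 2 × 0.363 / (1 + 0.363) ≈ 0.5326
Solve Spearman-Brown for n: n = 0.766(1 − 0.5326) / [0.5326(1 − 0.766)] = 2.8728
Items = 2.8728 × 48 ≈ 137.89 → 138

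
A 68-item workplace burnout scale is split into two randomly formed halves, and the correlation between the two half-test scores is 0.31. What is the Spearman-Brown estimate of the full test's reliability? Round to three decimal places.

r_full = 2r_hh / (1 + r_hh) = 2 × 0.31 / (1 + 0.31)
r_full = 0.6200 / 1.3100 ≈ 0.4733

0.473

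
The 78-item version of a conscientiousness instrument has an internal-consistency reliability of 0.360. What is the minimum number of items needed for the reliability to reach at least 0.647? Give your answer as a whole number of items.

255

n = 0.647 × (1 − 0.360) / [ 0.360 × (1 − 0.647) ]
  = 0.414080 / 0.127080 = 3.2584
Items needed = n × 78 = 3.2584 × 78 ≈ 254.16 → round up to 255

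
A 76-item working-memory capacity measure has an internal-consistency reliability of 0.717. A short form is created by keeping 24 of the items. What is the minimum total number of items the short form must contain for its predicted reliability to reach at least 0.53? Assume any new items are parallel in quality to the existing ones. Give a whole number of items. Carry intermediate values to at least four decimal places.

34

First, r for the 24-item form: n = 24/76 = 0.3158, so r_24 = 0.3158·0.717/(1 + (0.3158 − 1)·0.717) = 0.4445
Then solve for n' with r_old = 0.4445, r_target = 0.53: n' = 0.53(1 − 0.4445)/[0.4445(1 − 0.53)] = 1.4093
Total items = 1.4093 × 24 = 33.82, rounded up to 34.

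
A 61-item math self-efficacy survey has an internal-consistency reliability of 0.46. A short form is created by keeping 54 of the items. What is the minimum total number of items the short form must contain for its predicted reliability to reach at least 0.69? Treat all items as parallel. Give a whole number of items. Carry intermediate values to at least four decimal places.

160

Short-form reliability: n = 54/61 = 0.8852; r_54 = n·r/(1+(n−1)r) ≈ 0.4299
Length factor from the short form to reach 0.69: n' = 0.69(1 − 0.4299) / [0.4299(1 − 0.69)] ≈ 2.9517
Items = 2.9517 × 54 ≈ 159.39 → 160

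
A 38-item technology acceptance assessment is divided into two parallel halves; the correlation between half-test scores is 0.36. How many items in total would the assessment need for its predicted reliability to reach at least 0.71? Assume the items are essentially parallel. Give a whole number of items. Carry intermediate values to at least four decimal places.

Corrected full-test reliability: r_full = 2 × 0.36 / (1 + 0.36) ≈ 0.5294
n = r_tgt(1 − r_full) / [r_full(1 − r_tgt)] = 0.71 × 0.4706 / (0.5294 × 0.29) ≈ 2.1763
Items = 2.1763 × 38 ≈ 82.70 → 83

83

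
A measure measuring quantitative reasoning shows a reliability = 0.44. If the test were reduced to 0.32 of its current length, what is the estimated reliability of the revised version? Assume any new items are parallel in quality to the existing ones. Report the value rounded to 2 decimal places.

0.20

r_new = (0.32 × 0.44) / (1 + (0.32 − 1) × 0.44)
r_new = 0.1408 / 0.7008 ≈ 0.2009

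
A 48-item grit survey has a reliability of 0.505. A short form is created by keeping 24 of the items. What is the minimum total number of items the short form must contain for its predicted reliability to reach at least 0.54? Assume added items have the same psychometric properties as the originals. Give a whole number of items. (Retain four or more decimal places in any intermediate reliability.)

56

Short-form reliability: n = 24/48 = 0.5000; r_24 = n·r/(1+(n−1)r) ≈ 0.3378
Length factor from the short form to reach 0.54: n' = 0.54(1 − 0.3378) / [0.3378(1 − 0.54)] ≈ 2.3013
Items = 2.3013 × 24 ≈ 55.23 → 56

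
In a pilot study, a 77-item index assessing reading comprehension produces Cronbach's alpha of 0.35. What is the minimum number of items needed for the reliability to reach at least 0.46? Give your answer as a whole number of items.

n = 0.46 × (1 − 0.35) / [ 0.35 × (1 − 0.46) ]
  = 0.2990 / 0.1890 = 1.5820
1.5820 × 77 = 121.81 → 122 items

122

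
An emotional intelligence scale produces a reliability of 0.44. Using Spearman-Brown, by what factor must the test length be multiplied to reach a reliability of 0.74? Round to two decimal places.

Invert Spearman-Brown to solve for n:
n = r_target (1 − r_old) / [ r_old (1 − r_target) ]
n = 0.74(1 − 0.44) / [0.44(1 − 0.74)]
  = 0.4144 / 0.1144 = 3.6224

3.62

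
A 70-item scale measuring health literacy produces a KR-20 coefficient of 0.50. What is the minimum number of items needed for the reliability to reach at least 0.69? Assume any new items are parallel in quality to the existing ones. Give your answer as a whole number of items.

Spearman-Brown solved for the length factor n:
n = r_target (1 − r_old) / [ r_old (1 − r_target) ]
n = [0.69 × 0.50] / [0.50 × 0.31]
n = 0.3450 / 0.1550 ≈ 2.2258
2.2258 × 70 = 155.81 → 156 items

156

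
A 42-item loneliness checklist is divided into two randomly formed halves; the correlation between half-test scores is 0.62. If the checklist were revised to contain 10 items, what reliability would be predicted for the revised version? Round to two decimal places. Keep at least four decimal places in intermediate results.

0.44

First correct the split-half correlation to full-test reliability: r_full = 2 × 0.62 / (1 + 0.62) ≈ 0.7654
Then adjust to 10 items: n = 10/42 = 0.2381
r_new = n·r_full / (1 + (n − 1)·r_full) = 0.1822 / 0.4168 ≈ 0.4371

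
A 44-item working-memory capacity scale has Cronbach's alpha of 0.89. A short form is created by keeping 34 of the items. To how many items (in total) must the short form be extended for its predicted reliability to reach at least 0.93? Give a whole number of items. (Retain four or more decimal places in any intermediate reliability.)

Short-form reliability: n = 34/44 = 0.7727; r_34 = n·r/(1+(n−1)r) ≈ 0.8621
Length factor from the short form to reach 0.93: n' = 0.93(1 − 0.8621) / [0.8621(1 − 0.93)] ≈ 2.1252
Items = 2.1252 × 34 ≈ 72.26 → 73

73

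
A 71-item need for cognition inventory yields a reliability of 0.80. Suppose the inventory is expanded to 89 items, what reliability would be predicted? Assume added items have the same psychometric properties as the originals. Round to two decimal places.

The new length is 89/71 = 1.2535 times the old.
r_new = 1.2535·0.80 / [1 + (1.2535 − 1)·0.80]
     = 1.0028 / 1.2028 = 0.8337

0.83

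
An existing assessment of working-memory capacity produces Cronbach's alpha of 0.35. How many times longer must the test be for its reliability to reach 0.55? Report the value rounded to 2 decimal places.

n = 0.55 × (1 − 0.35) / [ 0.35 × (1 − 0.55) ]
  = 0.3575 / 0.1575 = 2.2698

2.27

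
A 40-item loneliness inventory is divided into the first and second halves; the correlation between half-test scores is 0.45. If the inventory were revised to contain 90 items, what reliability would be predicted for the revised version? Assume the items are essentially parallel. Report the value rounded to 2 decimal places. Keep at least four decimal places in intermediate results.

0.79

First correct the split-half correlation to full-test reliability: r_full = 2 × 0.45 / (1 + 0.45) ≈ 0.6207
Length factor from 40 to 90 items: n = 90/40 = 2.2500
r_new = n·r_full / (1 + (n − 1)·r_full) = 1.3966 / 1.7759 ≈ 0.7864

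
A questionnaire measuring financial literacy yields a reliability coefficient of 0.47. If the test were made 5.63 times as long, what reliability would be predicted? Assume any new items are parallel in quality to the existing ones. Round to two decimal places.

Apply the Spearman-Brown prophecy formula, r' = nr / [1 + (n − 1)r]:
r_new = (5.63 × 0.47) / (1 + (5.63 − 1) × 0.47)
     = 2.6461 / 3.1761 = 0.8331

0.83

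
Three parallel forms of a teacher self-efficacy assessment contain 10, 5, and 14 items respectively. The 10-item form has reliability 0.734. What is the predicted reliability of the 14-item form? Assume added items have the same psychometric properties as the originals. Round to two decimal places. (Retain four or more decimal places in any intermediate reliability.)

0.79

Only the ratio of lengths matters: n = 14/10 = 1.4000
r_{14} = n·r / (1 + (n − 1)·r) = 1.0276 / 1.2936 ≈ 0.7944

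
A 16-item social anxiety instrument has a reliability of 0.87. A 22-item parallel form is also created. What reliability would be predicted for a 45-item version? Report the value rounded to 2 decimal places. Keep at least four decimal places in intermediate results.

0.95

Only the ratio of lengths matters: n = 45/16 = 2.8125
r_{45} = n·r / (1 + (n − 1)·r) = 2.4469 / 2.5769 ≈ 0.9496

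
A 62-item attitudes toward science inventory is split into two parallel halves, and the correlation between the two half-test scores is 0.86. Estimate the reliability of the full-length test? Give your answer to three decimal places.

Apply the Spearman-Brown correction with n = 2:
r_full = 2r_hh / (1 + r_hh) = 2 × 0.86 / (1 + 0.86)
r_full = 1.7200 / 1.8600 ≈ 0.9247

0.925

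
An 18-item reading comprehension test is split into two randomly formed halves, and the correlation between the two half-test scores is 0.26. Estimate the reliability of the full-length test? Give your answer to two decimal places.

0.41

The full test is twice the length of either half (n = 2).
r_full = 2(0.26) / (1 + 0.26)
       = 0.5200 / 1.2600 = 0.4127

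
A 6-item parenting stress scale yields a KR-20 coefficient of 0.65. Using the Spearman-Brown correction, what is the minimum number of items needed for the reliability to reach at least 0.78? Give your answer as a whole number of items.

12

n = 0.78(1 − 0.65) / [0.65(1 − 0.78)]
n = 0.2730 / 0.1430 ≈ 1.9091
1.9091 × 6 = 11.45 → 12 items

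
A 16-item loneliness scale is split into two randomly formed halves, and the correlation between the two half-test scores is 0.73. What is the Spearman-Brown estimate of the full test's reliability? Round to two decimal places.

r_full = 2r_hh / (1 + r_hh) = 2 × 0.73 / (1 + 0.73)
       = 1.4600 / 1.7300 = 0.8439

0.84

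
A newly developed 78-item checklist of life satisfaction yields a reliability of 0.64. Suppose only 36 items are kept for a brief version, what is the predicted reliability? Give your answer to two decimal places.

0.45

Length ratio n = 36/78 = 0.4615
Spearman-Brown: r_new = n·r / (1 + (n − 1)·r)
r_new = 0.4615·0.64 / [1 + (0.4615 − 1)·0.64]
     = 0.2954 / 0.6554 = 0.4507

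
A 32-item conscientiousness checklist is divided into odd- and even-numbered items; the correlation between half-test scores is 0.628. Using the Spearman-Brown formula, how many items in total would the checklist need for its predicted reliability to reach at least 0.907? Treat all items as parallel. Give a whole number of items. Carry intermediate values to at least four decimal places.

93

r_full = 2(0.628)/(1 + 0.628) = 0.7715
n = r_tgt(1 − r_full) / [r_full(1 − r_tgt)] = 0.907 × 0.2285 / (0.7715 × 0.093) ≈ 2.8885
Required items = 2.8885 × 32 = 92.43, so 93 items.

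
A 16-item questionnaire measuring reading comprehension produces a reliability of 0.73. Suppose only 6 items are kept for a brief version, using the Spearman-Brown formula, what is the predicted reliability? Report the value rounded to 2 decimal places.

The new length is 6/16 = 0.375 times the old.
r_new = (0.375 × 0.73) / (1 + (0.375 − 1) × 0.73)
     = 0.2737 / 0.5437 = 0.5034

0.50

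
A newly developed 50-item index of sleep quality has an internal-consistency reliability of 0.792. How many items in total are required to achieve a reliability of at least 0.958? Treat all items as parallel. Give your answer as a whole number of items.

300

Invert Spearman-Brown to solve for n:
n = r_target (1 − r_old) / [ r_old (1 − r_target) ]
n = 0.958(1 − 0.792) / [0.792(1 − 0.958)]
n = 0.199264 / 0.033264 ≈ 5.9904
So the test needs 5.9904 × 50 ≈ 299.52 items; rounding up, 300.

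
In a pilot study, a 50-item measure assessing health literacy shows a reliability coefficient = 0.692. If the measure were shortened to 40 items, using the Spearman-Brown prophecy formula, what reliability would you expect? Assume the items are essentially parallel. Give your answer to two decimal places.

0.64

n = 40/50 = 0.8
r_new = (0.8 × 0.692) / (1 + (0.8 − 1) × 0.692)
     = 0.5536 / 0.8616 = 0.6425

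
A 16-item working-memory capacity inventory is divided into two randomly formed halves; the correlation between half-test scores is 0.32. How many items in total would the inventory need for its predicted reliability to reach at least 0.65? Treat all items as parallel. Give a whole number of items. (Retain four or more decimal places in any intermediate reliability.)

32

Corrected full-test reliability: r_full = 2 × 0.32 / (1 + 0.32) ≈ 0.4848
Solve Spearman-Brown for n: n = 0.65(1 − 0.4848) / [0.4848(1 − 0.65)] = 1.9736
Required items = 1.9736 × 16 = 31.58, so 32 items.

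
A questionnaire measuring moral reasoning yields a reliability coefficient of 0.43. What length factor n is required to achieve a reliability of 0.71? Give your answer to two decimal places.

Invert Spearman-Brown to solve for n:
n = r*(1 − r) / [ r (1 − r*) ]
n = [0.71 × 0.57] / [0.43 × 0.29]
n = 0.4047 / 0.1247 ≈ 3.2454

3.25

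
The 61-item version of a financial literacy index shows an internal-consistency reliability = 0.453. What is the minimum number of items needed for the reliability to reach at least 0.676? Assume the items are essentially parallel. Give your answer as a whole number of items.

Invert Spearman-Brown to solve for n:
n = r*(1 − r) / [ r (1 − r*) ]
n = 0.676 × (1 − 0.453) / [ 0.453 × (1 − 0.676) ]
  = 0.369772 / 0.146772 = 2.5194
So the test needs 2.5194 × 61 ≈ 153.68 items; rounding up, 154.

154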